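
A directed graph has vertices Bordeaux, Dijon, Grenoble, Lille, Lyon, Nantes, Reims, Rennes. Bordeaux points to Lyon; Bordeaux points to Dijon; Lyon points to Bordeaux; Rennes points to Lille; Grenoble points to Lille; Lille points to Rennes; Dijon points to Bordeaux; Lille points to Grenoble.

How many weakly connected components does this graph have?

4

From Bordeaux: component {Bordeaux, Dijon, Lyon}.
From Grenoble: component {Grenoble, Lille, Rennes}.
From Nantes: component {Nantes}.
From Reims: component {Reims}.
That's 4 components.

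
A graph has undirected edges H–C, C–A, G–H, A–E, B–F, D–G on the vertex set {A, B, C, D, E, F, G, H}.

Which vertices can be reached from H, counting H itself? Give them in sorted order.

Start at H.
Its neighbours: C, G.
Then their neighbours: A, D.
Then next layer: E.
Nothing further is reachable.

A, C, D, E, G, H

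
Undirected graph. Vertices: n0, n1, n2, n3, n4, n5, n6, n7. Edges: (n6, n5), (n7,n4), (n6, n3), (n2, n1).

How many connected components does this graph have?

4

From n0: component {n0}.
From n1: component {n1, n2}.
From n3: component {n3, n5, n6}.
From n4: component {n4, n7}.
That's 4 components.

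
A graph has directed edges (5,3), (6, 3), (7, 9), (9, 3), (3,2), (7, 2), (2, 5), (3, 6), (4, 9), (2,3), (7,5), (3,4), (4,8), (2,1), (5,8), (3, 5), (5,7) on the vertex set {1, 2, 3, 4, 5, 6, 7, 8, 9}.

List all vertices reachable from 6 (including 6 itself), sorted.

1, 2, 3, 4, 5, 6, 7, 8, 9

Start at 6.
Its neighbours: 3.
Then their neighbours: 2, 4, 5.
Then next layer: 1, 7, 8, 9.
Every vertex is now reached.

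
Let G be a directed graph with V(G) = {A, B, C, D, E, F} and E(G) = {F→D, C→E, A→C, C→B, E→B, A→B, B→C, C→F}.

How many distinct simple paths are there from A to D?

A→B→C→F→D
A→C→F→D

2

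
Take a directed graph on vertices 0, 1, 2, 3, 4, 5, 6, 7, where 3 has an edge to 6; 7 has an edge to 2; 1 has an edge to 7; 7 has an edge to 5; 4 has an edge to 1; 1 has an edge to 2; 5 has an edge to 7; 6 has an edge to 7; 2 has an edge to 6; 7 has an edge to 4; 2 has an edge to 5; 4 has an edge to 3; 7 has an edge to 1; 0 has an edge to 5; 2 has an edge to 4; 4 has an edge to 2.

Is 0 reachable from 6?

No

Explore from 6.
Distance 1: reach 7.
Distance 2: reach 1, 2, 4, 5.
Distance 3: reach 3.
The search from 6 is exhausted; no directed path reaches 0.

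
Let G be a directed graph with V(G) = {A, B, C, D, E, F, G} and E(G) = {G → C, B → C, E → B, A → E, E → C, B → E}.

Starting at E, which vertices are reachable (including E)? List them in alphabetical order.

Start at E.
Its neighbours: B, C.
Nothing further is reachable.

B, C, E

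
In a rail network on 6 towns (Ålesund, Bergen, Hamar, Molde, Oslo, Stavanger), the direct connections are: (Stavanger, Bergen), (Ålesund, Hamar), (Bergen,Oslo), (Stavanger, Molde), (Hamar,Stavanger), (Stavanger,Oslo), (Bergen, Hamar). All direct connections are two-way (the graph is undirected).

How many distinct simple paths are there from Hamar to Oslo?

4

Hamar–Bergen–Oslo
Hamar–Bergen–Stavanger–Oslo
Hamar–Stavanger–Bergen–Oslo
Hamar–Stavanger–Oslo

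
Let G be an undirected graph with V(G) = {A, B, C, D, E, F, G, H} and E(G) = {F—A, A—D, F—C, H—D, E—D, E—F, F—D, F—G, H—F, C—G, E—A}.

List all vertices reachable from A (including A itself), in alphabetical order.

A, C, D, E, F, G, H

Start at A.
Its neighbours: D, E, F.
Then their neighbours: C, G, H.
Nothing further is reachable.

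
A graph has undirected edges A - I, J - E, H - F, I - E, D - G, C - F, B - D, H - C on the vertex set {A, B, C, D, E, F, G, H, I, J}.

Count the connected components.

From A: component {A, E, I, J}.
From B: component {B, D, G}.
From C: component {C, F, H}.
That's 3 components.

3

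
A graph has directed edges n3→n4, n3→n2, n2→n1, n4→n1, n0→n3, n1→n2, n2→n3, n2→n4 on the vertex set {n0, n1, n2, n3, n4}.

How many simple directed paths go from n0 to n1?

n0→n3→n2→n1
n0→n3→n2→n4→n1
n0→n3→n4→n1

3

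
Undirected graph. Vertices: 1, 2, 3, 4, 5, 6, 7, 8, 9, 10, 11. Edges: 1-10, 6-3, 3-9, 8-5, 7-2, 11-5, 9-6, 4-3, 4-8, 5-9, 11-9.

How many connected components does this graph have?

From 1: component {1, 10}.
From 2: component {2, 7}.
From 3: component {3, 4, 5, 6, 8, 9, 11}.
That's 3 components.

3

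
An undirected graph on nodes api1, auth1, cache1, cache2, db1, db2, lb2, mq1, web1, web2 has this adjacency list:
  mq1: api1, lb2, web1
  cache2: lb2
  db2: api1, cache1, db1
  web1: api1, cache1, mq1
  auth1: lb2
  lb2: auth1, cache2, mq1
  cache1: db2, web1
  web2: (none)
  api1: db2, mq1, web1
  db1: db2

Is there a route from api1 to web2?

Explore from api1.
Distance 1: reach db2, mq1, web1.
Distance 2: reach cache1, db1, lb2.
Distance 3: reach auth1, cache2.
The search is exhausted without reaching web2; it lies in a different component.

No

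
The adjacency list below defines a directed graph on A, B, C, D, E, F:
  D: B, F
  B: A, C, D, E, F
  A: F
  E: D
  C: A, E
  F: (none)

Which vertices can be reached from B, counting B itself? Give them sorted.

A, B, C, D, E, F

Start at B.
Its neighbours: A, C, D, E, F.
Every vertex is now reached.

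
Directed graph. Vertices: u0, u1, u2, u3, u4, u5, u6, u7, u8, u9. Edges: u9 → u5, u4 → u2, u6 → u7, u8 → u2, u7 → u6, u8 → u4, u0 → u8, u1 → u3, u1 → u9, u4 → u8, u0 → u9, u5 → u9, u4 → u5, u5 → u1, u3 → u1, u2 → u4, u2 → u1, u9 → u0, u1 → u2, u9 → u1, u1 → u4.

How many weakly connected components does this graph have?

2

From u0: component {u0, u1, u2, u3, u4, u5, u8, u9}.
From u6: component {u6, u7}.
That's 2 components.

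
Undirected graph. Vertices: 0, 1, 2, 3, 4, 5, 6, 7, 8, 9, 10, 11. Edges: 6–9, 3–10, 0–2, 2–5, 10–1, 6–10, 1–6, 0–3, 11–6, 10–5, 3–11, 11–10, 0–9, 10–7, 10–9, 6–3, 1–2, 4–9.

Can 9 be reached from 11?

Yes

Explore from 11.
Distance 1: reach 3, 6, 10.
Distance 2: reach 0, 1, 5, 7, 9.
Found 9.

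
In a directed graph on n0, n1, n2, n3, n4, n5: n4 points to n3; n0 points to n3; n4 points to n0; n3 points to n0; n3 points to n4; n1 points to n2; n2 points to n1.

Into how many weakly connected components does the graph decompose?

3

From n0: component {n0, n3, n4}.
From n1: component {n1, n2}.
From n5: component {n5}.
That's 3 components.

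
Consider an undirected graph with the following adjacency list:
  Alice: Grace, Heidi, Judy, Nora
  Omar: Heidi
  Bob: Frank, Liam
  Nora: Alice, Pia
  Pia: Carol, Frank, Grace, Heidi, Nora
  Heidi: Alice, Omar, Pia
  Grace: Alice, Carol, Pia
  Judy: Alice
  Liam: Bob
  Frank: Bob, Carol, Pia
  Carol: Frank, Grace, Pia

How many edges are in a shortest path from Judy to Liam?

Distance 0: Judy.
Distance 1: Alice.
Distance 2: Grace, Heidi, Nora.
Distance 3: Carol, Omar, Pia.
Distance 4: Frank.
Distance 5: Bob.
Distance 6: Liam — contains Liam.

6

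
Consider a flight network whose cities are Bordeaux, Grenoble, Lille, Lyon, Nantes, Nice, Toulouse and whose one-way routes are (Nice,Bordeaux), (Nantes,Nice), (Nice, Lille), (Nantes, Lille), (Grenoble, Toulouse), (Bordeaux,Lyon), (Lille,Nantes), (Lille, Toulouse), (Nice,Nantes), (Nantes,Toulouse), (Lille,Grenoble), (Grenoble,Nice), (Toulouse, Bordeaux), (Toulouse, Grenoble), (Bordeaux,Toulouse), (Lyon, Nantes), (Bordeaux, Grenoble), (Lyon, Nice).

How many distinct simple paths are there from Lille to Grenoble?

7

Lille→Grenoble
Lille→Nantes→Nice→Bordeaux→Grenoble
Lille→Nantes→Nice→Bordeaux→Toulouse→Grenoble
Lille→Nantes→Toulouse→Bordeaux→Grenoble
Lille→Nantes→Toulouse→Grenoble
Lille→Toulouse→Bordeaux→Grenoble
Lille→Toulouse→Grenoble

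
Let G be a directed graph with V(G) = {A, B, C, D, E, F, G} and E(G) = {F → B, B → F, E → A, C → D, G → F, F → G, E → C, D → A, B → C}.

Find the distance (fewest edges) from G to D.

Distance 0: G.
Distance 1: F.
Distance 2: B.
Distance 3: C.
Distance 4: D — contains D.

4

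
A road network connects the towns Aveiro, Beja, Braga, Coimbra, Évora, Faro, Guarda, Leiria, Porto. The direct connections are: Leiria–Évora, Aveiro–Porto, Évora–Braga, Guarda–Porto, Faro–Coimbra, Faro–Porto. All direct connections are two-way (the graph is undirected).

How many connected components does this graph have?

3

From Aveiro: component {Aveiro, Coimbra, Faro, Guarda, Porto}.
From Beja: component {Beja}.
From Braga: component {Braga, Évora, Leiria}.
That's 3 components.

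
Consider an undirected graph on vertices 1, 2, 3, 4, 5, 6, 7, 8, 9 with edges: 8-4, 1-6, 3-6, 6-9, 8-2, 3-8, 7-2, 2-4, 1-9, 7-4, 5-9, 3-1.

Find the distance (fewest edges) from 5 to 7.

6

Distance 0: 5.
Distance 1: 9.
Distance 2: 1, 6.
Distance 3: 3.
Distance 4: 8.
Distance 5: 2, 4.
Distance 6: 7 — contains 7.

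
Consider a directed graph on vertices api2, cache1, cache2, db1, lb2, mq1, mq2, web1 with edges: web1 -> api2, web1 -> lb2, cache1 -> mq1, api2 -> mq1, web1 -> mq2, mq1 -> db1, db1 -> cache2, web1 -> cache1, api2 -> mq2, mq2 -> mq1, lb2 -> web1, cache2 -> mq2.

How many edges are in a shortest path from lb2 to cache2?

Distance 0: lb2.
Distance 1: web1.
Distance 2: api2, cache1, mq2.
Distance 3: mq1.
Distance 4: db1.
Distance 5: cache2 — contains cache2.

5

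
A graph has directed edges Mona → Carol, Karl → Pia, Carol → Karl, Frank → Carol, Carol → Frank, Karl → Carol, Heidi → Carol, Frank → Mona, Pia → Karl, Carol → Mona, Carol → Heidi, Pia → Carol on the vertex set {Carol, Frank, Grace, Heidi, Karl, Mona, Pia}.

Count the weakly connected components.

From Carol: component {Carol, Frank, Heidi, Karl, Mona, Pia}.
From Grace: component {Grace}.
That's 2 components.

2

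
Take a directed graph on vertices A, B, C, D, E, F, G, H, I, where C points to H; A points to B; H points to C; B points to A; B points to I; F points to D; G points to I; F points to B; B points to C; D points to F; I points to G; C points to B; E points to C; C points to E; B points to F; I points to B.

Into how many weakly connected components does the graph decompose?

1

From A: component {A, B, C, D, E, F, G, H, I}.
That's 1 component.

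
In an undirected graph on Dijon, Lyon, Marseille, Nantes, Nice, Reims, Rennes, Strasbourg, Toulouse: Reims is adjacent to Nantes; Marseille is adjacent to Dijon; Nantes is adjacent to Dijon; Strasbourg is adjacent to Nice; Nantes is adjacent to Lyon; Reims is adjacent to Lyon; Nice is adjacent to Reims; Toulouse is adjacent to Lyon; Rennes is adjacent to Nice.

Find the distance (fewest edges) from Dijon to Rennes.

Distance 0: Dijon.
Distance 1: Marseille, Nantes.
Distance 2: Lyon, Reims.
Distance 3: Nice, Toulouse.
Distance 4: Rennes, Strasbourg — contains Rennes.

4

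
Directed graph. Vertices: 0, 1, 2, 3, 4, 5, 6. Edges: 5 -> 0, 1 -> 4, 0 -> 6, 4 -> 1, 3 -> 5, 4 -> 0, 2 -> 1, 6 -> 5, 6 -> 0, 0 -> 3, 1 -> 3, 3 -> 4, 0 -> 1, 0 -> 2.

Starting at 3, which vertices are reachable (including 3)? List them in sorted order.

0, 1, 2, 3, 4, 5, 6

Start at 3.
Its neighbours: 4, 5.
Then their neighbours: 0, 1.
Then next layer: 2, 6.
Every vertex is now reached.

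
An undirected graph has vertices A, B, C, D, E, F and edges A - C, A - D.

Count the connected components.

From A: component {A, C, D}.
From B: component {B}.
From E: component {E}.
From F: component {F}.
That's 4 components.

4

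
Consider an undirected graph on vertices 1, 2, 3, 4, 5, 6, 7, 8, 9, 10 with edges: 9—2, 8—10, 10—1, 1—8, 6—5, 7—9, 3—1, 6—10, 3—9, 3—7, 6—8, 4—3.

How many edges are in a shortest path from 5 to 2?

Distance 0: 5.
Distance 1: 6.
Distance 2: 8, 10.
Distance 3: 1.
Distance 4: 3.
Distance 5: 4, 7, 9.
Distance 6: 2 — contains 2.

6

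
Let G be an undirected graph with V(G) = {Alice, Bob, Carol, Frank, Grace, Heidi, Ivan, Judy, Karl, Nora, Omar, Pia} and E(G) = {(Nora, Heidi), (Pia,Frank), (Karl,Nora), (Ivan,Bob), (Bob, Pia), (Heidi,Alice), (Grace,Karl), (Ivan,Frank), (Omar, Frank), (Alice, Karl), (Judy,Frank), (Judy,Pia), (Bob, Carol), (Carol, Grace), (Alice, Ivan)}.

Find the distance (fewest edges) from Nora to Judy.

Distance 0: Nora.
Distance 1: Heidi, Karl.
Distance 2: Alice, Grace.
Distance 3: Carol, Ivan.
Distance 4: Bob, Frank.
Distance 5: Judy, Omar, Pia — contains Judy.

5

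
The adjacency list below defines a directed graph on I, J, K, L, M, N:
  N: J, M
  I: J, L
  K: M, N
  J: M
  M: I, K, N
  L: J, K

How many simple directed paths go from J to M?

J→M

1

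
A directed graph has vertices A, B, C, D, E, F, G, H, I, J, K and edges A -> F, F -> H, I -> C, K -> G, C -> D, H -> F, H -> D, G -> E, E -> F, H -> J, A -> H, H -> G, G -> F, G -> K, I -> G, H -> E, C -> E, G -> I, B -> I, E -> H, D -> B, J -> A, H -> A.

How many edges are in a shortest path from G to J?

Distance 0: G.
Distance 1: E, F, I, K.
Distance 2: C, H.
Distance 3: A, D, J — contains J.

3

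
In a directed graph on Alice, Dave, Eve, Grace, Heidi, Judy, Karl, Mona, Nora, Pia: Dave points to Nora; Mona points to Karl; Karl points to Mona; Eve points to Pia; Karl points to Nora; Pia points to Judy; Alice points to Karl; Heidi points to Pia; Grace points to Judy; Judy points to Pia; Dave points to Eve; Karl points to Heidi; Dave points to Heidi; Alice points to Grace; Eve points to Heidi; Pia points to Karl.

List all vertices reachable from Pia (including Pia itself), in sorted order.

Heidi, Judy, Karl, Mona, Nora, Pia

Start at Pia.
Its neighbours: Judy, Karl.
Then their neighbours: Heidi, Mona, Nora.
Nothing further is reachable.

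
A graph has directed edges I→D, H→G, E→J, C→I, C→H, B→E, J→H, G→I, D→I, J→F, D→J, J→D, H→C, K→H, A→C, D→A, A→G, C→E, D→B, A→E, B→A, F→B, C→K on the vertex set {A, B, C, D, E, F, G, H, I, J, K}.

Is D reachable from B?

Yes

Explore from B.
Distance 1: reach A, E.
Distance 2: reach C, G, J.
Distance 3: reach D, F, H, I, K.
Found D.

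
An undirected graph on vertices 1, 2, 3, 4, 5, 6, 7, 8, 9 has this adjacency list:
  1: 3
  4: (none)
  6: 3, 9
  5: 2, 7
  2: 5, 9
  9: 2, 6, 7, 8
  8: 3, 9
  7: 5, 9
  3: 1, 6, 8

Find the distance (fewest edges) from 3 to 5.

4

Distance 0: 3.
Distance 1: 1, 6, 8.
Distance 2: 9.
Distance 3: 2, 7.
Distance 4: 5 — contains 5.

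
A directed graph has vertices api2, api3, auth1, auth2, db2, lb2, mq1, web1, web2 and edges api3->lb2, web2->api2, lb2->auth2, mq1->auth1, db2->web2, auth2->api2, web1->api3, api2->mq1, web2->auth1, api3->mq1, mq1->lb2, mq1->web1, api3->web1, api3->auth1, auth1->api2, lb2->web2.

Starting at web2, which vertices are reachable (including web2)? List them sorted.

Start at web2.
Its neighbours: api2, auth1.
Then their neighbours: mq1.
Then next layer: lb2, web1.
Then next layer: api3, auth2.
Nothing further is reachable.

api2, api3, auth1, auth2, lb2, mq1, web1, web2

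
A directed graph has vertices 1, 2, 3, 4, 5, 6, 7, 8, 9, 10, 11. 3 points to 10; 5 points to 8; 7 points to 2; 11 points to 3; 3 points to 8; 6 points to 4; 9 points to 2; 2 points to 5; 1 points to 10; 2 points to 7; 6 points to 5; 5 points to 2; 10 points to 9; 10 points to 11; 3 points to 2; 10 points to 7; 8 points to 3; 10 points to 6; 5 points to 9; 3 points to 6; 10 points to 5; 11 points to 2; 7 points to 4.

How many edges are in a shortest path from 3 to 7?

Distance 0: 3.
Distance 1: 2, 6, 8, 10.
Distance 2: 4, 5, 7, 9, 11 — contains 7.

2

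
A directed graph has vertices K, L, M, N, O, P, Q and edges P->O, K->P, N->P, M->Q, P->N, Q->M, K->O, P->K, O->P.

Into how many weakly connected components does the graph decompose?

From K: component {K, N, O, P}.
From L: component {L}.
From M: component {M, Q}.
That's 3 components.

3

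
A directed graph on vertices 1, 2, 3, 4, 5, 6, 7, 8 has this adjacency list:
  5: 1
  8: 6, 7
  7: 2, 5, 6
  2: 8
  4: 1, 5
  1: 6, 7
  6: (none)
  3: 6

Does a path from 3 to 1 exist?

Explore from 3.
Distance 1: reach 6.
The search from 3 is exhausted; no directed path reaches 1.

No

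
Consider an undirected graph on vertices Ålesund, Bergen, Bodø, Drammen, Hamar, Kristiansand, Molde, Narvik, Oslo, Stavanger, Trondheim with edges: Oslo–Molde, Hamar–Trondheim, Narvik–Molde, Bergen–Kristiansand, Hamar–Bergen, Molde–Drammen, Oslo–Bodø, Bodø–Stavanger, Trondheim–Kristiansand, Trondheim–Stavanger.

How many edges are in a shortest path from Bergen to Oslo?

5

Distance 0: Bergen.
Distance 1: Hamar, Kristiansand.
Distance 2: Trondheim.
Distance 3: Stavanger.
Distance 4: Bodø.
Distance 5: Oslo — contains Oslo.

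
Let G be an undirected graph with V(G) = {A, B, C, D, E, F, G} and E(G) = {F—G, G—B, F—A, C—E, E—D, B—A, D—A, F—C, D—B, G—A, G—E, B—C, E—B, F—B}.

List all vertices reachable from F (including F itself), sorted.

A, B, C, D, E, F, G

Start at F.
Its neighbours: A, B, C, G.
Then their neighbours: D, E.
Every vertex is now reached.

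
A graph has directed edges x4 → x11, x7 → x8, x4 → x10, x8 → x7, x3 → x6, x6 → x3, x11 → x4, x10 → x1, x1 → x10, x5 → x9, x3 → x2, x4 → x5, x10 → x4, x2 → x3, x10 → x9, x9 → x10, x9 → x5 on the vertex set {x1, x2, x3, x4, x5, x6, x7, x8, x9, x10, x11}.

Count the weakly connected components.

From x1: component {x1, x4, x5, x9, x10, x11}.
From x2: component {x2, x3, x6}.
From x7: component {x7, x8}.
That's 3 components.

3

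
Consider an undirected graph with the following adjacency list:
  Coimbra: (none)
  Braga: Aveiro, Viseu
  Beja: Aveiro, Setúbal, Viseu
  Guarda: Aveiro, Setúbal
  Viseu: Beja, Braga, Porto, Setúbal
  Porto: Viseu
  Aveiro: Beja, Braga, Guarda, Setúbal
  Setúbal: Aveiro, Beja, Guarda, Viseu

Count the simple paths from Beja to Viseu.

7

Beja–Aveiro–Braga–Viseu
Beja–Aveiro–Guarda–Setúbal–Viseu
Beja–Aveiro–Setúbal–Viseu
Beja–Setúbal–Aveiro–Braga–Viseu
Beja–Setúbal–Guarda–Aveiro–Braga–Viseu
Beja–Setúbal–Viseu
Beja–Viseu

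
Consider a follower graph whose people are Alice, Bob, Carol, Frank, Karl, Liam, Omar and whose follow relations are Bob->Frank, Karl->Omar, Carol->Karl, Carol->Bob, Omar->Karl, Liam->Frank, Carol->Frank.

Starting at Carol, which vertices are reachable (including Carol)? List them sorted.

Bob, Carol, Frank, Karl, Omar

Start at Carol.
Its neighbours: Bob, Frank, Karl.
Then their neighbours: Omar.
Nothing further is reachable.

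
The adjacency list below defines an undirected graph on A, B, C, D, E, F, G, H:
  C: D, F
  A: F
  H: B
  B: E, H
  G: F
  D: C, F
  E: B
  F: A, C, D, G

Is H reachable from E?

Yes

Explore from E.
Distance 1: reach B.
Distance 2: reach H.
Found H.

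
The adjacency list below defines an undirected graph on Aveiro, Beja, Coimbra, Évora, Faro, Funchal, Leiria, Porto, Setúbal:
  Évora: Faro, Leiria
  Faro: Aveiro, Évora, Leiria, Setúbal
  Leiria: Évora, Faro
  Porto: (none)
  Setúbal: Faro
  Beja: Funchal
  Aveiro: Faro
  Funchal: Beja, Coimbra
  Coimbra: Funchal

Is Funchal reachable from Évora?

No

Explore from Évora.
Distance 1: reach Faro, Leiria.
Distance 2: reach Aveiro, Setúbal.
The search is exhausted without reaching Funchal; it lies in a different component.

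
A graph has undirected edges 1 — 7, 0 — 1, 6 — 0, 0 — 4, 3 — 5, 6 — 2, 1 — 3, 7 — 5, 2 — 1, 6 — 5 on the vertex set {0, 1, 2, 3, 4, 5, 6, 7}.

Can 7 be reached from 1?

Yes

Explore from 1.
Distance 1: reach 0, 2, 3, 7.
Found 7.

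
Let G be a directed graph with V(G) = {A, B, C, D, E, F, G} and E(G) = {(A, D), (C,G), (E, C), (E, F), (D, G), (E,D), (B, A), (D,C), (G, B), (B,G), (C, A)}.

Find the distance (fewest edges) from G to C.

4

Distance 0: G.
Distance 1: B.
Distance 2: A.
Distance 3: D.
Distance 4: C — contains C.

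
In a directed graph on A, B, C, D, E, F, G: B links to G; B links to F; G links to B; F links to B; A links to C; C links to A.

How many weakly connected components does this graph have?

4

From A: component {A, C}.
From B: component {B, F, G}.
From D: component {D}.
From E: component {E}.
That's 4 components.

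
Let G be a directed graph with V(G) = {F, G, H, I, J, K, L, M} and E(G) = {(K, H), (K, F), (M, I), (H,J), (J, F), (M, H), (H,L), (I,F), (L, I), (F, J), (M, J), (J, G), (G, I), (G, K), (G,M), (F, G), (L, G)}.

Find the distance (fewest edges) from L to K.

2

Distance 0: L.
Distance 1: G, I.
Distance 2: F, K, M — contains K.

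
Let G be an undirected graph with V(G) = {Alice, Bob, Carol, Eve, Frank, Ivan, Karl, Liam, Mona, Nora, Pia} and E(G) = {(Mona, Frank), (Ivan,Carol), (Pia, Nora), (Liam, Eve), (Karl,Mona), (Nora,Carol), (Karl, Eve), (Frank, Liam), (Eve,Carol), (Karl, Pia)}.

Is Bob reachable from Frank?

No

Explore from Frank.
Distance 1: reach Liam, Mona.
Distance 2: reach Eve, Karl.
Distance 3: reach Carol, Pia.
Distance 4: reach Ivan, Nora.
The search is exhausted without reaching Bob; it lies in a different component.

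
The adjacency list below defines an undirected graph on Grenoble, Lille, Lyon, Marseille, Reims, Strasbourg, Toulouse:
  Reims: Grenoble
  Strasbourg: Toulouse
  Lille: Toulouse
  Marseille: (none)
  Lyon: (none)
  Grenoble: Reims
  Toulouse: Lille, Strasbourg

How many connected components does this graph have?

4

From Grenoble: component {Grenoble, Reims}.
From Lille: component {Lille, Strasbourg, Toulouse}.
From Lyon: component {Lyon}.
From Marseille: component {Marseille}.
That's 4 components.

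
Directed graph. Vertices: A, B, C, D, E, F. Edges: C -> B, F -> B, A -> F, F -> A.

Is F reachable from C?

Explore from C.
Distance 1: reach B.
The search from C is exhausted; no directed path reaches F.

No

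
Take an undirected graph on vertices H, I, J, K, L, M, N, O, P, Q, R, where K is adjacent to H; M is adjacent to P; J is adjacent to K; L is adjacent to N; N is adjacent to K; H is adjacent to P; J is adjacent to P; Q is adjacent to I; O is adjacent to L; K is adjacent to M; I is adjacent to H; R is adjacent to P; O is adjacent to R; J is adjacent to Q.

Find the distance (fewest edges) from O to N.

Distance 0: O.
Distance 1: L, R.
Distance 2: N, P — contains N.

2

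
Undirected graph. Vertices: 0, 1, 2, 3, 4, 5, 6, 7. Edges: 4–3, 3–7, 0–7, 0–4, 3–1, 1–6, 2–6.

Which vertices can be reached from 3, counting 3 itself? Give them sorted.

Start at 3.
Its neighbours: 1, 4, 7.
Then their neighbours: 0, 6.
Then next layer: 2.
Nothing further is reachable.

0, 1, 2, 3, 4, 6, 7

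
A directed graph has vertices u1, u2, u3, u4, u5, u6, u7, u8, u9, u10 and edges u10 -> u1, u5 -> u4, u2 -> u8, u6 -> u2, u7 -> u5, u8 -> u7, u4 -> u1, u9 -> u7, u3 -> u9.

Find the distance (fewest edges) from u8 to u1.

4

Distance 0: u8.
Distance 1: u7.
Distance 2: u5.
Distance 3: u4.
Distance 4: u1 — contains u1.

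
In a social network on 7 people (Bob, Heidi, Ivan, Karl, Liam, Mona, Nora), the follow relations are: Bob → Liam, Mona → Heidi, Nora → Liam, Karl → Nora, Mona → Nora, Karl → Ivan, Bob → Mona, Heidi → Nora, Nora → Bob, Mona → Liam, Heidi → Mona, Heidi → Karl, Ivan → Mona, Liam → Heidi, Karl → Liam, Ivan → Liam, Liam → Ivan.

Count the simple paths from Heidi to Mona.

Heidi→Karl→Ivan→Mona
Heidi→Karl→Liam→Ivan→Mona
Heidi→Karl→Nora→Bob→Liam→Ivan→Mona
Heidi→Karl→Nora→Bob→Mona
Heidi→Karl→Nora→Liam→Ivan→Mona
Heidi→Mona
Heidi→Nora→Bob→Liam→Ivan→Mona
Heidi→Nora→Bob→Mona
Heidi→Nora→Liam→Ivan→Mona

9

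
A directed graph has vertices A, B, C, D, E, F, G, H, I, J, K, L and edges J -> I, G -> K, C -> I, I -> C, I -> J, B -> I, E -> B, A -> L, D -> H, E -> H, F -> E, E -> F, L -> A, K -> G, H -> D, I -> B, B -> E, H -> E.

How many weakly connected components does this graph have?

From A: component {A, L}.
From B: component {B, C, D, E, F, H, I, J}.
From G: component {G, K}.
That's 3 components.

3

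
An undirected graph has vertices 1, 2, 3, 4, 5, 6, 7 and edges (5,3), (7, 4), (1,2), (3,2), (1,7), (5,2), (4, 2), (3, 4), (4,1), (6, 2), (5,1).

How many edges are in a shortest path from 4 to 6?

2

Distance 0: 4.
Distance 1: 1, 2, 3, 7.
Distance 2: 5, 6 — contains 6.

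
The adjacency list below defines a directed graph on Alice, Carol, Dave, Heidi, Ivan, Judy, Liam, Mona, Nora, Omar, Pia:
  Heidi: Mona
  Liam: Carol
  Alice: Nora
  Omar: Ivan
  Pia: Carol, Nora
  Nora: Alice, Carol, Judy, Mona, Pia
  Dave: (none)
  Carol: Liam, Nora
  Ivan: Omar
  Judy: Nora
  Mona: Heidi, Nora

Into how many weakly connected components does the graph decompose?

3

From Alice: component {Alice, Carol, Heidi, Judy, Liam, Mona, Nora, Pia}.
From Dave: component {Dave}.
From Ivan: component {Ivan, Omar}.
That's 3 components.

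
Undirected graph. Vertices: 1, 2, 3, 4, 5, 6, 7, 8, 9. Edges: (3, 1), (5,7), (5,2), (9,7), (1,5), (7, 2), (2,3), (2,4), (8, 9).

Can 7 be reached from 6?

No

6 has no edges, so nothing is reachable from it.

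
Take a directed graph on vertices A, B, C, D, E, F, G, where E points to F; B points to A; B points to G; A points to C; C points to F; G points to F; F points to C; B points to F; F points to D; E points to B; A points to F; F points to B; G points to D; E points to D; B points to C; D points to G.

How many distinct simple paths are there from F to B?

F→B

1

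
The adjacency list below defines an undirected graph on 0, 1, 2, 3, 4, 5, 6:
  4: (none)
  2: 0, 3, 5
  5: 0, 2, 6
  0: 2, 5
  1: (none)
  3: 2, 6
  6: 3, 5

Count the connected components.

3

From 0: component {0, 2, 3, 5, 6}.
From 1: component {1}.
From 4: component {4}.
That's 3 components.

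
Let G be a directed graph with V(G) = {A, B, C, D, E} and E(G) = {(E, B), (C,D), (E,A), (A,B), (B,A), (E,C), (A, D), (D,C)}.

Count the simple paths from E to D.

E→A→D
E→B→A→D
E→C→D

3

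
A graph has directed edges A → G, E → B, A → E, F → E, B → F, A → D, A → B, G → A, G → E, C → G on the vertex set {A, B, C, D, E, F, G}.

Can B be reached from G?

Yes

Explore from G.
Distance 1: reach A, E.
Distance 2: reach B, D.
Found B.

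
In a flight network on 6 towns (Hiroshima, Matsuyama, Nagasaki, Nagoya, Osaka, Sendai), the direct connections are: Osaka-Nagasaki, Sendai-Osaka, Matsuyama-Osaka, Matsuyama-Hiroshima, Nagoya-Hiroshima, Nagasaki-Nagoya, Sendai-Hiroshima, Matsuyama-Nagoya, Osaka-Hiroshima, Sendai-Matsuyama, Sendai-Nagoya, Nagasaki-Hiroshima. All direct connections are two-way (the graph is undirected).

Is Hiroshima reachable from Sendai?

Yes

Explore from Sendai.
Distance 1: reach Hiroshima, Matsuyama, Nagoya, Osaka.
Found Hiroshima.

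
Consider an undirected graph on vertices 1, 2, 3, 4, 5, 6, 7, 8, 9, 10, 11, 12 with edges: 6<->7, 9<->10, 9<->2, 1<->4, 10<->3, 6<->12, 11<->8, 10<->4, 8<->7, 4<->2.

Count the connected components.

From 1: component {1, 2, 3, 4, 9, 10}.
From 5: component {5}.
From 6: component {6, 7, 8, 11, 12}.
That's 3 components.

3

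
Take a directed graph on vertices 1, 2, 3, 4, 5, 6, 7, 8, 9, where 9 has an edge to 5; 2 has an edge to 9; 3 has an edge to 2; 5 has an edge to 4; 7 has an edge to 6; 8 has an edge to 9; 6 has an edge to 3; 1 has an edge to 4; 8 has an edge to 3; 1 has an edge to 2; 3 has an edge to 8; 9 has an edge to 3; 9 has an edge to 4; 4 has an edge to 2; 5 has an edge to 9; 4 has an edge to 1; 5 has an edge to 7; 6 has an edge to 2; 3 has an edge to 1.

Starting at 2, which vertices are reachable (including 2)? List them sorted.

Start at 2.
Its neighbours: 9.
Then their neighbours: 3, 4, 5.
Then next layer: 1, 7, 8.
Then next layer: 6.
Every vertex is now reached.

1, 2, 3, 4, 5, 6, 7, 8, 9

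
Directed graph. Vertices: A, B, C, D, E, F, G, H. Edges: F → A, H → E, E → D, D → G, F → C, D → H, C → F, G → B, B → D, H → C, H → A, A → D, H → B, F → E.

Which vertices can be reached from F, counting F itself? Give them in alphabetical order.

A, B, C, D, E, F, G, H

Start at F.
Its neighbours: A, C, E.
Then their neighbours: D.
Then next layer: G, H.
Then next layer: B.
Every vertex is now reached.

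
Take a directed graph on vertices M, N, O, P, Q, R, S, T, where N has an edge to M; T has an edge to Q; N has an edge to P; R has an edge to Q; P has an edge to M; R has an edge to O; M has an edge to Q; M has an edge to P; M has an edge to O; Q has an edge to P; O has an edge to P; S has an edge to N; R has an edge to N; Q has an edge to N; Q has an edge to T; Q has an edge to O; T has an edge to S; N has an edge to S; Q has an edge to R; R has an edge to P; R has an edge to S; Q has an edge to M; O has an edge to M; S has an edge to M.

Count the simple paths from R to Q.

R→N→M→Q
R→N→P→M→Q
R→N→S→M→Q
R→O→M→Q
R→O→P→M→Q
R→P→M→Q
R→Q
R→S→M→Q
R→S→N→M→Q
R→S→N→P→M→Q

10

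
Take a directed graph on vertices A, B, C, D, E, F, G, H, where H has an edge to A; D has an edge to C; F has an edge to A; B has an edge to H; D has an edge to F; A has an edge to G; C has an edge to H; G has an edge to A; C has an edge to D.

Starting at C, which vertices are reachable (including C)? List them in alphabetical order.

Start at C.
Its neighbours: D, H.
Then their neighbours: A, F.
Then next layer: G.
Nothing further is reachable.

A, C, D, F, G, H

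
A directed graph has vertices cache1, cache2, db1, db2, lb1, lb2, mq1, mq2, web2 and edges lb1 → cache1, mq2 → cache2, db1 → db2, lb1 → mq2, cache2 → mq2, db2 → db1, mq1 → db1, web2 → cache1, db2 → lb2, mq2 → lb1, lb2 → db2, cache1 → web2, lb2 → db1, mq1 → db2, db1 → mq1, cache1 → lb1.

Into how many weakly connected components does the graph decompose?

From cache1: component {cache1, cache2, lb1, mq2, web2}.
From db1: component {db1, db2, lb2, mq1}.
That's 2 components.

2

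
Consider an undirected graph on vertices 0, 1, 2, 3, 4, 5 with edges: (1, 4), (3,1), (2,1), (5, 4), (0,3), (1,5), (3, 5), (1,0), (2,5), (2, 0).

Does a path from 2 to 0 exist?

Yes

Explore from 2.
Distance 1: reach 0, 1, 5.
Found 0.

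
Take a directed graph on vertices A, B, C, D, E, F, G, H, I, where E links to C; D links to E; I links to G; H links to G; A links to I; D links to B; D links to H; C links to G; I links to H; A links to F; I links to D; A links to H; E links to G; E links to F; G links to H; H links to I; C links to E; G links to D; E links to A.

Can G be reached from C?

Yes

Explore from C.
Distance 1: reach E, G.
Found G.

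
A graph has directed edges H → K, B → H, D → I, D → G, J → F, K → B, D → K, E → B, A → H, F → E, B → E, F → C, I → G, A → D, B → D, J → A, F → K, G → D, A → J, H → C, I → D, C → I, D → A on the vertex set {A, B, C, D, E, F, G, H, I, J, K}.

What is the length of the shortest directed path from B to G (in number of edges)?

2

Distance 0: B.
Distance 1: D, E, H.
Distance 2: A, C, G, I, K — contains G.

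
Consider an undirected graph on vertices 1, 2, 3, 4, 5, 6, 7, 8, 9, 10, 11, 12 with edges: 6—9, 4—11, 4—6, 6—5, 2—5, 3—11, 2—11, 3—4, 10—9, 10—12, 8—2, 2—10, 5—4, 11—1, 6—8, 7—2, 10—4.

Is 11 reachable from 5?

Yes

Explore from 5.
Distance 1: reach 2, 4, 6.
Distance 2: reach 3, 7, 8, 9, 10, 11.
Found 11.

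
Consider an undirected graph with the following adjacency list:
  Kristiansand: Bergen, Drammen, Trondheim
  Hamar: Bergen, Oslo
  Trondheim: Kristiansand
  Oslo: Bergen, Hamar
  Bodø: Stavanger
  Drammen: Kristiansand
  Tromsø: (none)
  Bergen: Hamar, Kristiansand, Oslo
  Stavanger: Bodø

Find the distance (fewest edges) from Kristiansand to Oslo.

Distance 0: Kristiansand.
Distance 1: Bergen, Drammen, Trondheim.
Distance 2: Hamar, Oslo — contains Oslo.

2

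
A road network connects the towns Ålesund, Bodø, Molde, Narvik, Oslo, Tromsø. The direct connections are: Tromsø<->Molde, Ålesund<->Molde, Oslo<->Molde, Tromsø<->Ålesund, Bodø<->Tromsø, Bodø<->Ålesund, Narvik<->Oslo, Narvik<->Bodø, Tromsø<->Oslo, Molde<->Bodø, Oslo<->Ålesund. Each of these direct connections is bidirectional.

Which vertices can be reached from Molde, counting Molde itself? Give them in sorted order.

Ålesund, Bodø, Molde, Narvik, Oslo, Tromsø

Start at Molde.
Its neighbours: Ålesund, Bodø, Oslo, Tromsø.
Then their neighbours: Narvik.
Every vertex is now reached.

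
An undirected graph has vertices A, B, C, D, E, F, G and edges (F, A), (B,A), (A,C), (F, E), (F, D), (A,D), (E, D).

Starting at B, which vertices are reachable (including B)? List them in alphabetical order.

Start at B.
Its neighbours: A.
Then their neighbours: C, D, F.
Then next layer: E.
Nothing further is reachable.

A, B, C, D, E, F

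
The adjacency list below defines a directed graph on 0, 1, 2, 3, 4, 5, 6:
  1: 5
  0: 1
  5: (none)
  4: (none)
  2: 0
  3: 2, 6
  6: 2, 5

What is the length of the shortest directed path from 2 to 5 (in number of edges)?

3

Distance 0: 2.
Distance 1: 0.
Distance 2: 1.
Distance 3: 5 — contains 5.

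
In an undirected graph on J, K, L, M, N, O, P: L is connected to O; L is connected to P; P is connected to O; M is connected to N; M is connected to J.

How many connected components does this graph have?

From J: component {J, M, N}.
From K: component {K}.
From L: component {L, O, P}.
That's 3 components.

3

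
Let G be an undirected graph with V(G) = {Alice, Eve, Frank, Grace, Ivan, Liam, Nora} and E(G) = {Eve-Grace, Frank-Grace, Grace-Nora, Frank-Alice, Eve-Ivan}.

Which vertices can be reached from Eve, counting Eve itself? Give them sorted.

Alice, Eve, Frank, Grace, Ivan, Nora

Start at Eve.
Its neighbours: Grace, Ivan.
Then their neighbours: Frank, Nora.
Then next layer: Alice.
Nothing further is reachable.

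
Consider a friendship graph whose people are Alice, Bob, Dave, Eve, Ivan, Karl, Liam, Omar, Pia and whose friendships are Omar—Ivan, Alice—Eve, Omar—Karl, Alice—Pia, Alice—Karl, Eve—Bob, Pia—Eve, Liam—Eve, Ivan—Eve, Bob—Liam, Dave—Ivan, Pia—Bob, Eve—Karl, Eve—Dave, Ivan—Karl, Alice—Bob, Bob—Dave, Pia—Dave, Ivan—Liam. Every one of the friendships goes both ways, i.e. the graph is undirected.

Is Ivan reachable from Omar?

Yes

Explore from Omar.
Distance 1: reach Ivan, Karl.
Found Ivan.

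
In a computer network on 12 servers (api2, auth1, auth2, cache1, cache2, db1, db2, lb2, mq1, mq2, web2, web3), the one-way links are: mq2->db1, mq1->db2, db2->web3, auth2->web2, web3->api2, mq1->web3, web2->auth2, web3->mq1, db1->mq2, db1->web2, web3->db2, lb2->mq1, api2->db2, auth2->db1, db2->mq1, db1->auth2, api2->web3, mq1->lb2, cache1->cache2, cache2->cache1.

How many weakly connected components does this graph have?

From api2: component {api2, db2, lb2, mq1, web3}.
From auth1: component {auth1}.
From auth2: component {auth2, db1, mq2, web2}.
From cache1: component {cache1, cache2}.
That's 4 components.

4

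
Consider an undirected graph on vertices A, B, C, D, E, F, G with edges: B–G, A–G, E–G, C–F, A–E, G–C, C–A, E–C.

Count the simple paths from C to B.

C–A–E–G–B
C–A–G–B
C–E–A–G–B
C–E–G–B
C–G–B

5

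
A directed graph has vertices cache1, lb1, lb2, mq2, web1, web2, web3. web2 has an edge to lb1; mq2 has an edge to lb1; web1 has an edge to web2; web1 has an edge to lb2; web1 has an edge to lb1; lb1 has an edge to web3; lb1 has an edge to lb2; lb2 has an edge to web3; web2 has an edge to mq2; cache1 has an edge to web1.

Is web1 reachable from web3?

web3 has no outgoing edges, so nothing is reachable from it.

No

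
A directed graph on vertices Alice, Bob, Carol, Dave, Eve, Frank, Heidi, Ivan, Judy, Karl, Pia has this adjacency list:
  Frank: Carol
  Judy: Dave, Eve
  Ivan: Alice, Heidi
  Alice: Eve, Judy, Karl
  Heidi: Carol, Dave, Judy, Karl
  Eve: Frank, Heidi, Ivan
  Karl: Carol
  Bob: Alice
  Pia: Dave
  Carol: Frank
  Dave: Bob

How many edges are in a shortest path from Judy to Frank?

2

Distance 0: Judy.
Distance 1: Dave, Eve.
Distance 2: Bob, Frank, Heidi, Ivan — contains Frank.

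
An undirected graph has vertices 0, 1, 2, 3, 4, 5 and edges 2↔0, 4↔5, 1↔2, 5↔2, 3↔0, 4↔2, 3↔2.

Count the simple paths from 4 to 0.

4–2–0
4–2–3–0
4–5–2–0
4–5–2–3–0

4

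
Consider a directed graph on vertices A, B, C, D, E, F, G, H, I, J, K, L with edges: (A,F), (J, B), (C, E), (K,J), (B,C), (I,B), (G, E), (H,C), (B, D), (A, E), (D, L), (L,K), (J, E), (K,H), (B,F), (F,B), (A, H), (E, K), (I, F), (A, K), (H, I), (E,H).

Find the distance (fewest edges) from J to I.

3

Distance 0: J.
Distance 1: B, E.
Distance 2: C, D, F, H, K.
Distance 3: I, L — contains I.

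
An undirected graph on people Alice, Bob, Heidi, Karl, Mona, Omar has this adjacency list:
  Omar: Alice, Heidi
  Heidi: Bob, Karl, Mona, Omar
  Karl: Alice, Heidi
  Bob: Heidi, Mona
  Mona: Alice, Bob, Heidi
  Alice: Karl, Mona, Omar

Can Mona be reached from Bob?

Yes

Explore from Bob.
Distance 1: reach Heidi, Mona.
Found Mona.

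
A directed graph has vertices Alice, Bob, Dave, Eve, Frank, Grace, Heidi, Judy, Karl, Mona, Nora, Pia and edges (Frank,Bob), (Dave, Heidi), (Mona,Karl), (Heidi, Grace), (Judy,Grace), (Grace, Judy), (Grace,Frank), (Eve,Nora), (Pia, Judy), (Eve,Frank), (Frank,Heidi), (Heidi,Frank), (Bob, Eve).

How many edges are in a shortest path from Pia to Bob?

Distance 0: Pia.
Distance 1: Judy.
Distance 2: Grace.
Distance 3: Frank.
Distance 4: Bob, Heidi — contains Bob.

4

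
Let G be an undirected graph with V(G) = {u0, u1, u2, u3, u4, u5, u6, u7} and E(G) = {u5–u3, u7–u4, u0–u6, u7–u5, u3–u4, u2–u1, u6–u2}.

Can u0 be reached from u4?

No

Explore from u4.
Distance 1: reach u3, u7.
Distance 2: reach u5.
The search is exhausted without reaching u0; it lies in a different component.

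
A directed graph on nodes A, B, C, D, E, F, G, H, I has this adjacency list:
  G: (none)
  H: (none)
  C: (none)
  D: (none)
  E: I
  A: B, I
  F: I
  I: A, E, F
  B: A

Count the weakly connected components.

5

From A: component {A, B, E, F, I}.
From C: component {C}.
From D: component {D}.
From G: component {G}.
From H: component {H}.
That's 5 components.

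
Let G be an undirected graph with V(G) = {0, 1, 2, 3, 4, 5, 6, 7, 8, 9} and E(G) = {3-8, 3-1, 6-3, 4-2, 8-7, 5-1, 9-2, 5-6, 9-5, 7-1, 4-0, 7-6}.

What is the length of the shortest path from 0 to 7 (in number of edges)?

6

Distance 0: 0.
Distance 1: 4.
Distance 2: 2.
Distance 3: 9.
Distance 4: 5.
Distance 5: 1, 6.
Distance 6: 3, 7 — contains 7.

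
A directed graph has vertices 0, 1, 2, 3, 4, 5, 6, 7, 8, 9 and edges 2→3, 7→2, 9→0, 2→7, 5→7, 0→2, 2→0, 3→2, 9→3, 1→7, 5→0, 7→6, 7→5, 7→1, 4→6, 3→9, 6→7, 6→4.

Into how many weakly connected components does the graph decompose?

From 0: component {0, 1, 2, 3, 4, 5, 6, 7, 9}.
From 8: component {8}.
That's 2 components.

2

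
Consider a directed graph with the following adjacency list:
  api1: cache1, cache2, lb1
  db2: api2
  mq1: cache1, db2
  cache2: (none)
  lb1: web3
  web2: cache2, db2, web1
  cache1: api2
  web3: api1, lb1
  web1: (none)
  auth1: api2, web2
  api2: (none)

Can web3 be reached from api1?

Explore from api1.
Distance 1: reach cache1, cache2, lb1.
Distance 2: reach api2, web3.
Found web3.

Yes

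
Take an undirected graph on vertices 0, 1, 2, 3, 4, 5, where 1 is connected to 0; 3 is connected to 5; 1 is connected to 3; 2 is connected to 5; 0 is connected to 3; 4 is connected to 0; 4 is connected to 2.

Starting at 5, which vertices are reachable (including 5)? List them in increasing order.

0, 1, 2, 3, 4, 5

Start at 5.
Its neighbours: 2, 3.
Then their neighbours: 0, 1, 4.
Every vertex is now reached.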